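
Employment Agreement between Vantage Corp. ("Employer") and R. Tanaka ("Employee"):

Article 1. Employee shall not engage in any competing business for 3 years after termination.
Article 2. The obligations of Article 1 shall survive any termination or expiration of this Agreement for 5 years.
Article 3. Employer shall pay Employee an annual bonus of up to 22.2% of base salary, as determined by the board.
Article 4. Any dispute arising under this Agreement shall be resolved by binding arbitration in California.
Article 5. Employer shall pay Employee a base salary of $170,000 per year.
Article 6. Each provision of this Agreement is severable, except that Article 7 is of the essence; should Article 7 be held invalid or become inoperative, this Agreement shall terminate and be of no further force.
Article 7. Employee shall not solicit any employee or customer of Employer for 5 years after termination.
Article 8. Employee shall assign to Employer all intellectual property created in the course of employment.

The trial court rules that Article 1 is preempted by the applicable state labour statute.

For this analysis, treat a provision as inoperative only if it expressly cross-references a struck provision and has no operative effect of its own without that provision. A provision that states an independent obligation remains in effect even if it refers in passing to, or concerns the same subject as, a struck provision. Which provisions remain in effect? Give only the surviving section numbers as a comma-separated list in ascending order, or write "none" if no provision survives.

Article 1 is struck. Article 2 has no operative effect of its own apart from Article 1 and is therefore inoperative. Article 6 makes Article 7 an essential term, but Article 7 is unaffected, so the severability proviso in Article 6 preserves the remaining provisions. That leaves Article 3, Article 4, Article 5, Article 6, Article 7, and Article 8 in effect.

3, 4, 5, 6, 7, 8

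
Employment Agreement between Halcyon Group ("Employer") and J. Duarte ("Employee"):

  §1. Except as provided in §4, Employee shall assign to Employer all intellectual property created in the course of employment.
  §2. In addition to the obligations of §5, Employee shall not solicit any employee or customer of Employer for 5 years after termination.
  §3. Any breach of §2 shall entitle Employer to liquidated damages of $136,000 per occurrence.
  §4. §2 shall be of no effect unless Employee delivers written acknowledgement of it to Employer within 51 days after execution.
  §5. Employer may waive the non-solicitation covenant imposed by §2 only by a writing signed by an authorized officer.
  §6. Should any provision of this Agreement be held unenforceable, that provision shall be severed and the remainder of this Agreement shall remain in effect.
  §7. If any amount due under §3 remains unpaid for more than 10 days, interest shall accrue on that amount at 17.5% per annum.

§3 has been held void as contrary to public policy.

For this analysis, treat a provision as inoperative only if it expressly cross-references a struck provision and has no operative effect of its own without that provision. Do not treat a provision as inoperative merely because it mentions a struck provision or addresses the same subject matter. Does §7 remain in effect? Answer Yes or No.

No

§3 is struck. The whole of §7 is the default interest on the liquidated-damages amount, defined by reference to §3, so §7 cannot stand once §3 is removed. §6 is a severability clause and preserves every provision that can still be given independent effect. §1, §2, §4, §5, and §6 remain in effect. §7 is among the inoperative provisions, so the answer is no.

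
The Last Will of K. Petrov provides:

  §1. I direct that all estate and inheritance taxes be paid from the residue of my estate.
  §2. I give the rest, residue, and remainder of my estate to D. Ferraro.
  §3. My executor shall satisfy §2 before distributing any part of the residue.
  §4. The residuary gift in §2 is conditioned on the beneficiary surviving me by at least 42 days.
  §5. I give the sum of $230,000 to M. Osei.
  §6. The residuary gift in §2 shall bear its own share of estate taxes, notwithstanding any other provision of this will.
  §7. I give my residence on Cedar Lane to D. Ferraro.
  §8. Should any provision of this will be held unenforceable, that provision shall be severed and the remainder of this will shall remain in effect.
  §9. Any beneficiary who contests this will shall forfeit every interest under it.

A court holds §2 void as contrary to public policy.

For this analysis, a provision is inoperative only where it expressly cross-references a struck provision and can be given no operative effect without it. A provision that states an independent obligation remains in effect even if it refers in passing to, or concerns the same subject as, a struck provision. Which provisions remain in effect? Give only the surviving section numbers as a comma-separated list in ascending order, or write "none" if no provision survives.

§2 is struck. §3 has no operative effect of its own apart from §2 and is therefore inoperative. §4 merely fixes the survivorship condition on §2; with §2 gone it has nothing to operate on and falls away. §6 merely fixes the tax charge on §2; with §2 gone it has nothing to operate on and falls away. §8 is a severability clause and preserves every provision that can still be given independent effect. That leaves §1, §5, §7, §8, and §9 in effect.

1, 5, 7, 8, 9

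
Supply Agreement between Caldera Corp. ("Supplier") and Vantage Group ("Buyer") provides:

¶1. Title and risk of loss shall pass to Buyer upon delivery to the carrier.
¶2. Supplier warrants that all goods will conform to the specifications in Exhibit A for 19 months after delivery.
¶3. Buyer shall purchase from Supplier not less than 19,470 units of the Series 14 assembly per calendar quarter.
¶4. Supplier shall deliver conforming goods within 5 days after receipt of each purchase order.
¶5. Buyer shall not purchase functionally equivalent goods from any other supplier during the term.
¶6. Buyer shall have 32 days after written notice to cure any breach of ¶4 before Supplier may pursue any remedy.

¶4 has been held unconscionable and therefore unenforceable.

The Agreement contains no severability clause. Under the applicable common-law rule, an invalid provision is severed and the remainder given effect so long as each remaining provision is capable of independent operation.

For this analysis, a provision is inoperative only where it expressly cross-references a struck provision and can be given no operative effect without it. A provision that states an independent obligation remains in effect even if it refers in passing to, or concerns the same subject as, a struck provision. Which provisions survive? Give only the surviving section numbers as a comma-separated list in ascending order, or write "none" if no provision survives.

1, 2, 3, 5

¶4 is struck. ¶6 has no operative effect of its own apart from ¶4 and is therefore inoperative. Under the stated default rule, only provisions that cannot operate independently fall away; the rest are enforced. The provisions still in force are ¶1, ¶2, ¶3, and ¶5.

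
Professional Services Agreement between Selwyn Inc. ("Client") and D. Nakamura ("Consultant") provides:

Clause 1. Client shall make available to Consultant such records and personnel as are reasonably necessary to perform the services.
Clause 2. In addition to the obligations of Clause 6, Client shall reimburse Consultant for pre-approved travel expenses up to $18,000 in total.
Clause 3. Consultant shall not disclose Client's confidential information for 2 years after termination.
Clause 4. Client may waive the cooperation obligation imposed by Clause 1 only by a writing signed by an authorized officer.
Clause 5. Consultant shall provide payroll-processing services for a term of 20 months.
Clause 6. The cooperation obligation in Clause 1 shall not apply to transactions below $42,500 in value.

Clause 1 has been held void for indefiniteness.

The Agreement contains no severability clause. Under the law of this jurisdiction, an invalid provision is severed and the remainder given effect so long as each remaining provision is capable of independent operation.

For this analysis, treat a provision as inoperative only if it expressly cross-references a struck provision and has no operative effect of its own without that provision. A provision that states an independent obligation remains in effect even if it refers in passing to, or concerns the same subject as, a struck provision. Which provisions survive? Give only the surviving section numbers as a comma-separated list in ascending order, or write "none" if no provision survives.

2, 3, 5

Clause 1 is struck. Clause 4 operates only by reference to Clause 1, so it falls with Clause 1. Clause 6 does nothing except set the carve-out from the cooperation obligation by reference to Clause 1; with Clause 1 gone it has no independent effect and is inoperative. Clause 2 mentions Clause 6 but its own obligation stands independently of Clause 6, so Clause 2 is not affected. Under the stated default rule, only provisions that cannot operate independently fall away; the rest are enforced. Clause 2, Clause 3, and Clause 5 remain in effect.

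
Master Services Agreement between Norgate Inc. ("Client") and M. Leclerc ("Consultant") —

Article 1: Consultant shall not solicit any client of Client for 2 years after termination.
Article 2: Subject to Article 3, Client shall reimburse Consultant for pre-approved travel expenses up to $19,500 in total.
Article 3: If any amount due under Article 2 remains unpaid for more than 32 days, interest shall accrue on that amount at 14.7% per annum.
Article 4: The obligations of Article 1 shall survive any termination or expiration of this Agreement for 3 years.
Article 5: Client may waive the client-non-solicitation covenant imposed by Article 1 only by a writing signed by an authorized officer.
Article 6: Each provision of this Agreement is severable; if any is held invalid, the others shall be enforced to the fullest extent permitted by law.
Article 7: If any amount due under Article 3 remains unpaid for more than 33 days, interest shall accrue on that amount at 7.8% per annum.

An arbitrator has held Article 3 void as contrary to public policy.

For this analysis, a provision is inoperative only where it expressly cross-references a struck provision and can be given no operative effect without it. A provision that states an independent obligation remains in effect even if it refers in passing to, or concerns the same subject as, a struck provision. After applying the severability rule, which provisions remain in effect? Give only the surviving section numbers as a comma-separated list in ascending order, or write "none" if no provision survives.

Article 3 is struck. Article 7 has no operative effect of its own apart from Article 3 and is therefore inoperative. Article 2 mentions Article 3 but its own obligation stands independently of Article 3, so Article 2 is not affected. Article 6 is a severability clause and preserves every provision that can still be given independent effect. That leaves Article 1, Article 2, Article 4, Article 5, and Article 6 in effect.

1, 2, 4, 5, 6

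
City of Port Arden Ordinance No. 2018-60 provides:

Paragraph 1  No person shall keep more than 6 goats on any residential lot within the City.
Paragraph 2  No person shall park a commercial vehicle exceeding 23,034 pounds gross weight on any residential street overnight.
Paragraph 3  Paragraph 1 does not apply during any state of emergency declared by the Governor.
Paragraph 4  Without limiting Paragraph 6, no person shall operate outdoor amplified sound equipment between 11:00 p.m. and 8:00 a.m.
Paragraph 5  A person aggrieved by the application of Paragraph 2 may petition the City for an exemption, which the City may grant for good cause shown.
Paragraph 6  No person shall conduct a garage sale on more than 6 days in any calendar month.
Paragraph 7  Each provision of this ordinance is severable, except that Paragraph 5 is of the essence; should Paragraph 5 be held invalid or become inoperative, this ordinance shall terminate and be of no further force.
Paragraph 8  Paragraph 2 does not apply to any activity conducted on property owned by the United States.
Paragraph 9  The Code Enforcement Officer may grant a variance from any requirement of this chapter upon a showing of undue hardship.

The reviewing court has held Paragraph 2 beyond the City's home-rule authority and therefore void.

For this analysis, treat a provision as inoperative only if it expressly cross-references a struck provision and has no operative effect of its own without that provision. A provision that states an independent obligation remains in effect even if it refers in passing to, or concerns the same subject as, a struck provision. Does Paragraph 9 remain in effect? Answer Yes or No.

No

Paragraph 2 is struck. Paragraph 5 merely fixes the exemption procedure for Paragraph 2; with Paragraph 2 gone it has nothing to operate on and falls away. Paragraph 8 has no operative effect of its own apart from Paragraph 2 and is therefore inoperative. Paragraph 7 makes Paragraph 5 an essential term, and Paragraph 5 has been rendered inoperative by the cascade; under Paragraph 7, the entire ordinance is therefore void. No provision of the ordinance survives. Paragraph 9 is among the inoperative provisions, so the answer is no.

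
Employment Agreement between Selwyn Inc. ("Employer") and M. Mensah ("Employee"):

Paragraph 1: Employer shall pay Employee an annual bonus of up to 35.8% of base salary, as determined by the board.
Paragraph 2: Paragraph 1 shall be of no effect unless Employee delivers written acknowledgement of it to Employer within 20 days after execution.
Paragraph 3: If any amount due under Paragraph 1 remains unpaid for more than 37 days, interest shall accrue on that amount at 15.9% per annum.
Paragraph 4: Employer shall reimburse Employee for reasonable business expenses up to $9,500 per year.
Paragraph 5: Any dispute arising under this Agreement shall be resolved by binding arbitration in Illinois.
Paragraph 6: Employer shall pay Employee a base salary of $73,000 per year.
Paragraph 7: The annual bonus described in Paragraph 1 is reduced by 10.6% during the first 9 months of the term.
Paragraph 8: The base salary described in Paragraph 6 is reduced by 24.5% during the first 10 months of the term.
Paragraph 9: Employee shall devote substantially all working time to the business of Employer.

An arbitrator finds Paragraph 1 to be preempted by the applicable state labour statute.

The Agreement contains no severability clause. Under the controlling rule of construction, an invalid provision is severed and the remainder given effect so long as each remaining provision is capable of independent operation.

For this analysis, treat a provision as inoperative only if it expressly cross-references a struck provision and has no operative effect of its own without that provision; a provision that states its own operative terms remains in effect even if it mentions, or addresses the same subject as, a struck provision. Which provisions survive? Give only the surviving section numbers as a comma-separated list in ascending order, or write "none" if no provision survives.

4, 5, 6, 8, 9

Paragraph 1 is struck. Paragraph 2 has no operative effect of its own apart from Paragraph 1 and is therefore inoperative. Paragraph 3 does nothing except set the default interest on the annual bonus by reference to Paragraph 1; with Paragraph 1 gone it has no independent effect and is inoperative. Paragraph 7 has no operative effect of its own apart from Paragraph 1 and is therefore inoperative. With no severability clause, the stated default rule severs what cannot stand and enforces each remaining provision that can operate on its own. Paragraph 4, Paragraph 5, Paragraph 6, Paragraph 8, and Paragraph 9 remain in effect.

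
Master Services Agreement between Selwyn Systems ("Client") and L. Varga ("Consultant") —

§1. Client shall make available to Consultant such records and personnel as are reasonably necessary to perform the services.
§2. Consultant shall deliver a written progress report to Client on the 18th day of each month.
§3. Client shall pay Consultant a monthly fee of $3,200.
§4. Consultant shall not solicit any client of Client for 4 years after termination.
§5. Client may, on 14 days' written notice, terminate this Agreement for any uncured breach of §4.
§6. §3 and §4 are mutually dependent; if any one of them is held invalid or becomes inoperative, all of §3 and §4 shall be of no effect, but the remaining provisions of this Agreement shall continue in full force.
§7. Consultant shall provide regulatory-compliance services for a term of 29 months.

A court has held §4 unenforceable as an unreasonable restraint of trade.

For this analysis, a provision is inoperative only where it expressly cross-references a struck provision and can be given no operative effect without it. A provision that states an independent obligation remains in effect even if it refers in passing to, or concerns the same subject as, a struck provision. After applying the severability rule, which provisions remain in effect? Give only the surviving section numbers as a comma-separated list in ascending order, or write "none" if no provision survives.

1, 2, 6, 7

§4 is struck. §5 operates only by reference to §4, so it falls with §4. §6 declares §3 and §4 mutually dependent; since one of them has fallen, all of them are of no effect. That brings down §3 as well. The remainder continues in force under §6. The provisions still in force are §1, §2, §6, and §7.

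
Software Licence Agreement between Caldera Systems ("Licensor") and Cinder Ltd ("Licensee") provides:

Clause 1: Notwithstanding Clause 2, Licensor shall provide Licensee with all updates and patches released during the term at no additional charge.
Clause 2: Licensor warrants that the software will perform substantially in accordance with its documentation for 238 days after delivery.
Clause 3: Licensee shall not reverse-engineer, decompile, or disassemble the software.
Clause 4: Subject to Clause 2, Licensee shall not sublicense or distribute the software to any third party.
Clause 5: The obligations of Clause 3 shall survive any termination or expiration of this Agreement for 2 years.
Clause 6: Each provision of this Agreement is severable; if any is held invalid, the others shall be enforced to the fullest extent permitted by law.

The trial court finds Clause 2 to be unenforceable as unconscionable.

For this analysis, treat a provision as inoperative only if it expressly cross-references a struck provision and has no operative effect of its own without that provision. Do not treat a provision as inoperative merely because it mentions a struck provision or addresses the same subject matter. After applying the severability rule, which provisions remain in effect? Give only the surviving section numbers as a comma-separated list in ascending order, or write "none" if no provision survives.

1, 3, 4, 5, 6

Clause 2 is struck. Clause 4 mentions Clause 2 but its own obligation stands independently of Clause 2, so Clause 4 is not affected. Although Clause 1 refers to Clause 2, its operative terms do not depend on Clause 2, so it remains in effect. Nothing else in the Agreement is defined by reference to Clause 2. Under the severability clause in Clause 6, the remaining provisions continue in force. The provisions still in force are Clause 1, Clause 3, Clause 4, Clause 5, and Clause 6.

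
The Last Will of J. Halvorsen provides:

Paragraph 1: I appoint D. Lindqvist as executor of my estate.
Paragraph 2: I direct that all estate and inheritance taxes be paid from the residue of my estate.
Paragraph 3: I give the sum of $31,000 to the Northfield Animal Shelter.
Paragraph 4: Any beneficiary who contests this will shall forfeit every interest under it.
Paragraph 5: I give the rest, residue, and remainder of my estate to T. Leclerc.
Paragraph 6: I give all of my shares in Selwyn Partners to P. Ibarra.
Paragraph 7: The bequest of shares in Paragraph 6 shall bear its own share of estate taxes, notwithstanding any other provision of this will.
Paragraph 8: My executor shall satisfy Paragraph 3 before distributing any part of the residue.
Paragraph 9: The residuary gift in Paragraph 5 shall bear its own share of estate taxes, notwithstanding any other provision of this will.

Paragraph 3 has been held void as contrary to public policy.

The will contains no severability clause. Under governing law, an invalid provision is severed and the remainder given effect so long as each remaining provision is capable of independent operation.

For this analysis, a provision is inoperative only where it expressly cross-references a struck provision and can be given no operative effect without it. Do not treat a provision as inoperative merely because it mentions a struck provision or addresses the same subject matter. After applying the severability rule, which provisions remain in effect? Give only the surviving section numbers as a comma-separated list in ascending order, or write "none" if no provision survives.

1, 2, 4, 5, 6, 7, 9

Paragraph 3 is struck. Paragraph 8 operates only by reference to Paragraph 3, so it falls with Paragraph 3. With no severability clause, the stated default rule severs what cannot stand and enforces each remaining provision that can operate on its own. The provisions still in force are Paragraph 1, Paragraph 2, Paragraph 4, Paragraph 5, Paragraph 6, Paragraph 7, and Paragraph 9.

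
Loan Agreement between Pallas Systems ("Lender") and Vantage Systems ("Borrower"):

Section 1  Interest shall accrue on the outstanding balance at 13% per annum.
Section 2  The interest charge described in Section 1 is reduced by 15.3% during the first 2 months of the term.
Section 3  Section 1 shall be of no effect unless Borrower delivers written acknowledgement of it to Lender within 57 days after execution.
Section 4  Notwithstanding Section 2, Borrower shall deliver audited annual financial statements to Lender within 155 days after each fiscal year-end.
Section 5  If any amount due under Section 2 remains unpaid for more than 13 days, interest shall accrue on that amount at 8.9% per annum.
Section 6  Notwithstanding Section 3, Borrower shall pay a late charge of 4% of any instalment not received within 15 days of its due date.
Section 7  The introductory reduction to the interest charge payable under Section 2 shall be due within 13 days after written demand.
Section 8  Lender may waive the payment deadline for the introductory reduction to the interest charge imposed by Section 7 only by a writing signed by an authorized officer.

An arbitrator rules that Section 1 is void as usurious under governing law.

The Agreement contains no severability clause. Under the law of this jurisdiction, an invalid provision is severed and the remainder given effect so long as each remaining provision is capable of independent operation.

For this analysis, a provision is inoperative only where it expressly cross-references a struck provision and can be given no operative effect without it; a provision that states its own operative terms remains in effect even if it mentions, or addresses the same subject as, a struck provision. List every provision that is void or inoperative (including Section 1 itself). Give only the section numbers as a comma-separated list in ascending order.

Section 1 is struck. Section 2 has no operative effect of its own apart from Section 1 and is therefore inoperative. The only function of Section 3 is the acknowledgement condition for Section 1, so it cannot stand once Section 1 is removed. Section 5 operates only by reference to Section 2, so it falls with Section 2. Section 7 operates only by reference to Section 2, so it falls with Section 2. Section 8 has no operative effect of its own apart from Section 7 and is therefore inoperative. Section 6 mentions Section 3 but its own obligation stands independently of Section 3, so Section 6 is not affected. Although Section 4 refers to Section 2, its operative terms do not depend on Section 2, so it remains in effect. With no severability clause, the stated default rule severs what cannot stand and enforces each remaining provision that can operate on its own. Section 4 and Section 6 remain in effect.

1, 2, 3, 5, 7, 8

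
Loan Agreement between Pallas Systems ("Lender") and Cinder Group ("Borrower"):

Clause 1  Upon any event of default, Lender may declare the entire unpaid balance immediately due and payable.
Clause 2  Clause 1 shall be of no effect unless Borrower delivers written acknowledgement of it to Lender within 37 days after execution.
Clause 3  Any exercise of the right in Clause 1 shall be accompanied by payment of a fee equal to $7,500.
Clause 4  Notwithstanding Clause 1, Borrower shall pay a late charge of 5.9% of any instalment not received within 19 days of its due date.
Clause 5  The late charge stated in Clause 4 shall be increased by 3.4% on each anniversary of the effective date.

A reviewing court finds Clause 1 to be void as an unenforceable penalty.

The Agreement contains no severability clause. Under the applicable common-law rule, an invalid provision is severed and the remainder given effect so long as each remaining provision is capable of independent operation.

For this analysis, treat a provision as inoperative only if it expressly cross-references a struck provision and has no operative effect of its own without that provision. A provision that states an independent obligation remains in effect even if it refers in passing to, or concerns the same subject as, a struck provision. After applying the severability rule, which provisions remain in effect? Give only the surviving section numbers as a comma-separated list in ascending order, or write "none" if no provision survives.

Clause 1 is struck. Clause 2 has no operative effect of its own apart from Clause 1 and is therefore inoperative. Clause 3 merely fixes the exercise fee for Clause 1; with Clause 1 gone it has nothing to operate on and falls away. Clause 4 mentions Clause 1 but its own obligation stands independently of Clause 1, so Clause 4 is not affected. With no severability clause, the stated default rule severs what cannot stand and enforces each remaining provision that can operate on its own. Clause 4 and Clause 5 remain in effect.

4, 5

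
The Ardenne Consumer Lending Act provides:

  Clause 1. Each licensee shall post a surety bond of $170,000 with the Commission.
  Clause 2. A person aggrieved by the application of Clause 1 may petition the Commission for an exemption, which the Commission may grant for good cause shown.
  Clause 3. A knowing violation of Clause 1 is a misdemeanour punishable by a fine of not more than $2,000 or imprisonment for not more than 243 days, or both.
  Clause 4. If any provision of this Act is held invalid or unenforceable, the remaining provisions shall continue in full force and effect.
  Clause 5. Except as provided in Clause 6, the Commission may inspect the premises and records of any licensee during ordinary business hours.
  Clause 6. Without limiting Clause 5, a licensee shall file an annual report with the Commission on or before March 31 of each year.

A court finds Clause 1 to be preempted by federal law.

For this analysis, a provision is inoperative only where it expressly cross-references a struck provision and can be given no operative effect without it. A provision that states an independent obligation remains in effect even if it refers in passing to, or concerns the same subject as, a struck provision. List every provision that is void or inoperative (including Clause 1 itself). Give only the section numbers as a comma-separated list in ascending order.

Clause 1 is struck. Clause 2 operates only by reference to Clause 1, so it falls with Clause 1. Clause 3 has no operative effect of its own apart from Clause 1 and is therefore inoperative. Clause 4 is a severability clause and preserves every provision that can still be given independent effect. That leaves Clause 4, Clause 5, and Clause 6 in effect.

1, 2, 3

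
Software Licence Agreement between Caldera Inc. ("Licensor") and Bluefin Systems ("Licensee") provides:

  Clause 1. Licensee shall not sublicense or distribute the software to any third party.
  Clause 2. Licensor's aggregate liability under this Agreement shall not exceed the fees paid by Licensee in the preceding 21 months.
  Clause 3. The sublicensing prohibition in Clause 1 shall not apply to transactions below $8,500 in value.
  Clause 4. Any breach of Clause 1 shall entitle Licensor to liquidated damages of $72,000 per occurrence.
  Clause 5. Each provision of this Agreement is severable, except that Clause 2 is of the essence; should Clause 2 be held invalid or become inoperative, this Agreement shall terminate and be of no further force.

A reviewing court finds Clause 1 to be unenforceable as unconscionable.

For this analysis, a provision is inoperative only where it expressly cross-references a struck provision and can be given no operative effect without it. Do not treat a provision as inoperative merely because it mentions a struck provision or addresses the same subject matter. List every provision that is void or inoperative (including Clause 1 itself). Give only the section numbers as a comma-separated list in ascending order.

Clause 1 is struck. Clause 3 has no operative effect of its own apart from Clause 1 and is therefore inoperative. Clause 4 operates only by reference to Clause 1, so it falls with Clause 1. Clause 5 makes Clause 2 an essential term, but Clause 2 is unaffected, so the severability proviso in Clause 5 preserves the remaining provisions. That leaves Clause 2 and Clause 5 in effect.

1, 3, 4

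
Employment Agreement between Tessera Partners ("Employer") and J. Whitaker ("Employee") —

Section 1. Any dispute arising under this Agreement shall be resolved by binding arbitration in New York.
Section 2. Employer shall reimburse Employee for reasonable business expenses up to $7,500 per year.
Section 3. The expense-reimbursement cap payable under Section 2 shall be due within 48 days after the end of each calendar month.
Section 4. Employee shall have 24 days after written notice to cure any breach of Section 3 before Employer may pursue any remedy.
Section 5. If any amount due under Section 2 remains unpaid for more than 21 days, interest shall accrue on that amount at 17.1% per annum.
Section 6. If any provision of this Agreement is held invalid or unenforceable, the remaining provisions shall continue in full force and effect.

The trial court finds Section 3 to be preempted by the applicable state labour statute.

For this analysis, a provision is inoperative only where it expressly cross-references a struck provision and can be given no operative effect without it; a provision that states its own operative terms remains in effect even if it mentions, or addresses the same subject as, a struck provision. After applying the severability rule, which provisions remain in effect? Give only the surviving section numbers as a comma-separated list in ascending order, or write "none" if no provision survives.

Section 3 is struck. Section 4 has no operative effect of its own apart from Section 3 and is therefore inoperative. Section 6 is a severability clause and preserves every provision that can still be given independent effect. The provisions still in force are Section 1, Section 2, Section 5, and Section 6.

1, 2, 5, 6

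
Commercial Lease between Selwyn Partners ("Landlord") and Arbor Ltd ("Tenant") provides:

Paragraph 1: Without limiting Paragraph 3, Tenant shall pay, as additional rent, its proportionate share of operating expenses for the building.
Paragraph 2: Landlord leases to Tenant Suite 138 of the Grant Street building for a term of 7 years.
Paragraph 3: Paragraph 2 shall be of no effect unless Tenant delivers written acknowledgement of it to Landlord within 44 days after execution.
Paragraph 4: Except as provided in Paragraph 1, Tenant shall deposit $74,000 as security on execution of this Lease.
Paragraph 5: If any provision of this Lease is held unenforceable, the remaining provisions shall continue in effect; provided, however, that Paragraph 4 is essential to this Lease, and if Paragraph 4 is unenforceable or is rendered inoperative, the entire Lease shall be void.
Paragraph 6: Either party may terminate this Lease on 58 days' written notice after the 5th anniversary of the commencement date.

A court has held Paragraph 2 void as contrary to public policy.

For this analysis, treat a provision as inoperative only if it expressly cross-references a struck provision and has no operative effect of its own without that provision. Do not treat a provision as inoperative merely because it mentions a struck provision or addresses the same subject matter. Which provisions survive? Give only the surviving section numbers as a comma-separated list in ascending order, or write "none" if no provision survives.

Paragraph 2 is struck. Paragraph 3 merely fixes the acknowledgement condition for Paragraph 2; with Paragraph 2 gone it has nothing to operate on and falls away. Paragraph 1 mentions Paragraph 3 but its own obligation stands independently of Paragraph 3, so Paragraph 1 is not affected. Paragraph 5 makes Paragraph 4 an essential term, but Paragraph 4 is unaffected, so the severability proviso in Paragraph 5 preserves the remaining provisions. The provisions still in force are Paragraph 1, Paragraph 4, Paragraph 5, and Paragraph 6.

1, 4, 5, 6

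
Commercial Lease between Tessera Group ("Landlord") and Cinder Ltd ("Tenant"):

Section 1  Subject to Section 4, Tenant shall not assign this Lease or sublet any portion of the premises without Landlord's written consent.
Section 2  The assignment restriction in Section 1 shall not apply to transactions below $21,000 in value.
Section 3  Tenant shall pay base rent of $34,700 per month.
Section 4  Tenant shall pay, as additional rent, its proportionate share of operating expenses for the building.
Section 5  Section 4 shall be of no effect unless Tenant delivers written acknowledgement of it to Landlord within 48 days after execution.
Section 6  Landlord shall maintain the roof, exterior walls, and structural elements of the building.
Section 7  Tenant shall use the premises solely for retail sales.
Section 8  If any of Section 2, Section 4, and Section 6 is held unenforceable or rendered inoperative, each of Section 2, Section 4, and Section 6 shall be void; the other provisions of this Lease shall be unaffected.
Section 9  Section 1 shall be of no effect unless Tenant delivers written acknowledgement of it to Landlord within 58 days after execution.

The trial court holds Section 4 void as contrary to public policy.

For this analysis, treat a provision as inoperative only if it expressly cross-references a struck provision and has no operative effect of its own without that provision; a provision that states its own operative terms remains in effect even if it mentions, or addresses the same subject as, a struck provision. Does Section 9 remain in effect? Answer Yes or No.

Yes

Section 4 is struck. The only function of Section 5 is the acknowledgement condition for Section 4, so it cannot stand once Section 4 is removed. Section 1 mentions Section 4 but its own obligation stands independently of Section 4, so Section 1 is not affected. Section 8 declares Section 2, Section 4, and Section 6 mutually dependent; since one of them has fallen, all of them are of no effect. That brings down Section 2 and Section 6 as well. The remainder continues in force under Section 8. That leaves Section 1, Section 3, Section 7, Section 8, and Section 9 in effect. Section 9 is among the surviving provisions, so the answer is yes.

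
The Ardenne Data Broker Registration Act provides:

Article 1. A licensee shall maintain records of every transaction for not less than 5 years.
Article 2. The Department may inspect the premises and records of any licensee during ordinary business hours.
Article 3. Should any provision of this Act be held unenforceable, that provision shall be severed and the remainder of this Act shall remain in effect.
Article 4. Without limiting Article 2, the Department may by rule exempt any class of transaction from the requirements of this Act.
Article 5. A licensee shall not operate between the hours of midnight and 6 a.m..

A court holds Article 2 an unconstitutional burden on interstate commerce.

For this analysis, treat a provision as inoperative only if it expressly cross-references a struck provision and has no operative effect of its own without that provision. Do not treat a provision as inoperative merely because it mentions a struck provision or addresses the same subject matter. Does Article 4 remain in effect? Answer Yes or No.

Article 2 is struck. Although Article 4 refers to Article 2, its operative terms do not depend on Article 2, so it remains in effect. No other provision's operative terms depend on Article 2. Article 3 is a severability clause and preserves every provision that can still be given independent effect. That leaves Article 1, Article 3, Article 4, and Article 5 in effect. Article 4 is among the surviving provisions, so the answer is yes.

Yes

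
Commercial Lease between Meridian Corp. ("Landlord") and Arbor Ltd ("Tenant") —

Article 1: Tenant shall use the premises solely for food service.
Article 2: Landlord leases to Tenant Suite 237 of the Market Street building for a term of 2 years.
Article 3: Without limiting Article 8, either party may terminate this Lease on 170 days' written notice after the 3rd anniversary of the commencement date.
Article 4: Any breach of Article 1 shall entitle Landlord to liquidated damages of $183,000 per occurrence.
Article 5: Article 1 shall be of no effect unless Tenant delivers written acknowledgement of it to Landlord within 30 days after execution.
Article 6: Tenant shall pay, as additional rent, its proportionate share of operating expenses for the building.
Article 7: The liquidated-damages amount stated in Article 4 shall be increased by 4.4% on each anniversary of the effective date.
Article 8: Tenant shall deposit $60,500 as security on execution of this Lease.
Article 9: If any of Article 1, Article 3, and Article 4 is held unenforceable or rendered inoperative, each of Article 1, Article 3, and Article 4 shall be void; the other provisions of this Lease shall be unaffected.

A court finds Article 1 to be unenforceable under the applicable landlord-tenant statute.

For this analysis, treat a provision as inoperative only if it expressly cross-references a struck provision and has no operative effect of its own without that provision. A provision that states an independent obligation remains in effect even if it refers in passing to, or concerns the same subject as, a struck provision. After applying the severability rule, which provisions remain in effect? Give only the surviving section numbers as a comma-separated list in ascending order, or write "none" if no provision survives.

Article 1 is struck. The whole of Article 4 is the liquidated-damages amount, defined by reference to Article 1, so Article 4 cannot stand once Article 1 is removed. The only function of Article 5 is the acknowledgement condition for Article 1, so it cannot stand once Article 1 is removed. Article 7 has no operative effect of its own apart from Article 4 and is therefore inoperative. Article 9 declares Article 1, Article 3, and Article 4 mutually dependent; since one of them has fallen, all of them are of no effect. That brings down Article 3 as well. The remainder continues in force under Article 9. Article 2, Article 6, Article 8, and Article 9 remain in effect.

2, 6, 8, 9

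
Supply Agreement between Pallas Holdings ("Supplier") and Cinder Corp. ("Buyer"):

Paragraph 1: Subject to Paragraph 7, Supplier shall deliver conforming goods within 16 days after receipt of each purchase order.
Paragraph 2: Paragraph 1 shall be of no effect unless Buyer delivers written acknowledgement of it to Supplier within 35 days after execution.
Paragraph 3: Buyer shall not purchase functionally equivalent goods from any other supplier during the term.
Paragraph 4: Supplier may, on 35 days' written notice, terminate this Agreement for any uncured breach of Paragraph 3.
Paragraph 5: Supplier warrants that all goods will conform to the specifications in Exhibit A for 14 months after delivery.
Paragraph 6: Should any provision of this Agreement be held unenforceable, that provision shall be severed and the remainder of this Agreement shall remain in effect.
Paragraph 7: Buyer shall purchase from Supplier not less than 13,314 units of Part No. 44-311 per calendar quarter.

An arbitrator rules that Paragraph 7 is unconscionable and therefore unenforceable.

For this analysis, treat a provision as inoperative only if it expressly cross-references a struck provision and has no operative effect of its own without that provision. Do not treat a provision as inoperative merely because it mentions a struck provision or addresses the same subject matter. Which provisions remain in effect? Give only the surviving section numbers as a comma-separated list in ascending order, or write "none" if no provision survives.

Paragraph 7 is struck. Paragraph 1 mentions Paragraph 7 but its own obligation stands independently of Paragraph 7, so Paragraph 1 is not affected. Nothing else in the Agreement is defined by reference to Paragraph 7. Under the severability clause in Paragraph 6, the remaining provisions continue in force. That leaves Paragraph 1, Paragraph 2, Paragraph 3, Paragraph 4, Paragraph 5, and Paragraph 6 in effect.

1, 2, 3, 4, 5, 6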